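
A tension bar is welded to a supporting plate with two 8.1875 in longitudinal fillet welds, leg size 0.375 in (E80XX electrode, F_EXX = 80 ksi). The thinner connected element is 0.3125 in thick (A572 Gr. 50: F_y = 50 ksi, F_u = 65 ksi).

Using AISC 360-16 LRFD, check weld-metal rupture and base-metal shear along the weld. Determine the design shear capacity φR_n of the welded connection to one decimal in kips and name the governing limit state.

Weld metal: throat = 0.707×0.375 = 0.26513 in, L = 2×8.1875 = 16.375 in. φR_n = 0.75 × 0.6 × 80 × 0.26513 × 16.375 = 156.3 kips.
Base metal shear (0.3125 in plate): yield φR_n = 1.0×0.6×50×0.3125×16.375 = 153.5 kips; rupture φR_n = 0.75×0.6×65×0.3125×16.375 = 149.7 kips; take 149.7 kips (rupture).
Governing: min(156.3, 149.7) = 149.7 kips → base-metal shear.

149.7 kips (base-metal shear governs)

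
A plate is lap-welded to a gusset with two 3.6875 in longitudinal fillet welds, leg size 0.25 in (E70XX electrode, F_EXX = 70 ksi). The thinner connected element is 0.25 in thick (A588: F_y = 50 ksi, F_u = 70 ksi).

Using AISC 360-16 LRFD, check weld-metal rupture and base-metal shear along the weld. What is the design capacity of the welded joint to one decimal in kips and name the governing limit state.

Weld metal: throat = 0.707×0.25 = 0.17675 in, L = 2×3.6875 = 7.375 in. φR_n = 0.75 × 0.6 × 70 × 0.17675 × 7.375 = 41.1 kips.
Base metal shear (0.25 in plate): yield φR_n = 1.0×0.6×50×0.25×7.375 = 55.3 kips; rupture φR_n = 0.75×0.6×70×0.25×7.375 = 58.1 kips; take 55.3 kips (yield).
Governing: min(41.1, 55.3) = 41.1 kips → weld metal.

41.1 kips (weld metal governs)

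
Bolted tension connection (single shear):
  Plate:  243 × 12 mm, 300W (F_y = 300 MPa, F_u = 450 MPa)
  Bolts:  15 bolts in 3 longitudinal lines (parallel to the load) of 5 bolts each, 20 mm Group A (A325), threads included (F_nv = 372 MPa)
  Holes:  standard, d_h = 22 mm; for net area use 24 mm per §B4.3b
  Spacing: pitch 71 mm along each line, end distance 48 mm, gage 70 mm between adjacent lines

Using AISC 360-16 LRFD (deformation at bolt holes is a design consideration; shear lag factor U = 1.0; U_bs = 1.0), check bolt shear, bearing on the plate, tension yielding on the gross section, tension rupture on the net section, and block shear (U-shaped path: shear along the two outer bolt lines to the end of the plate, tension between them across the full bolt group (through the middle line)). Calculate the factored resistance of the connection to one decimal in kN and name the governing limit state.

692.6 kN (net-section rupture governs)

Bolt shear: A_b = π(20)²/4 = 314.16 mm². φR_n = 0.75 × 372 × 314.16 × 15 × 1 = 1314.8 kN.
Bearing (12 mm plate, F_u = 450 MPa): end bolts L_c = 48 − 22/2 = 37, R_n = min(1.2×37×12×450, 2.4×20×12×450) = 239.76 kN/bolt; interior L_c = 71 − 22 = 49, R_n = 259.2 kN/bolt. φR_n = 0.75 × (3×239.76 + 12×259.2) = 2872.3 kN.
Tension yield (gross): A_g = 243×12 = 2916 mm². φR_n = 0.90 × 300 × 2916 = 787.3 kN.
Tension rupture (net): A_n = (243 − 3×24)×12 = 2052 mm² (U = 1.0, A_e = A_n). φR_n = 0.75 × 450 × 2052 = 692.6 kN.
Block shear: shear path 2×[48+4×71] = 2×332 mm, A_gv = 7968, A_nv = 2×(332 − 4.5×24)×12 = 5376 mm²; tension across gage: (140 − 2×24)×12 = 1104 mm². R_n = min(0.6×450×5376, 0.6×300×7968) + 1.0×450×1104 = min(1451.5, 1434.2) + 496.8 = 1931 kN. φR_n = 0.75 × 1931 = 1448.3 kN.
Governing: min(1314.8, 2872.3, 787.3, 692.6, 1448.3) = 692.6 kN → net-section rupture.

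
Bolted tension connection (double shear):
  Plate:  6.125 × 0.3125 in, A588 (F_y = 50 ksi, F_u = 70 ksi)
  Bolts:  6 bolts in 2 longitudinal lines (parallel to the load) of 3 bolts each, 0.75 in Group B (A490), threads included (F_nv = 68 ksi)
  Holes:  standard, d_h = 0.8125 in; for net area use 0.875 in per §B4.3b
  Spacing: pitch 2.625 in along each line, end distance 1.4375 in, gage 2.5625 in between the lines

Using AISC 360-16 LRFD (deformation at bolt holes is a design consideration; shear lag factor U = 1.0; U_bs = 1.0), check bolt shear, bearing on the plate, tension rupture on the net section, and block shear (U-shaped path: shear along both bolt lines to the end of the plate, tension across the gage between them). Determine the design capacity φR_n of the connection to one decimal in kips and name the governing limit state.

Bolt shear: A_b = π(0.75)²/4 = 0.44179 in². φR_n = 0.75 × 68 × 0.44179 × 6 × 2 = 270.4 kips.
Bearing (0.3125 in plate, F_u = 70 ksi): end bolts L_c = 1.4375 − 0.8125/2 = 1.03125, R_n = min(1.2×1.03125×0.3125×70, 2.4×0.75×0.3125×70) = 27.07 kips/bolt; interior L_c = 2.625 − 0.8125 = 1.8125, R_n = 39.375 kips/bolt. φR_n = 0.75 × (2×27.07 + 4×39.375) = 158.7 kips.
Tension rupture (net): A_n = (6.125 − 2×0.875)×0.3125 = 1.3672 in² (U = 1.0, A_e = A_n). φR_n = 0.75 × 70 × 1.3672 = 71.8 kips.
Block shear: shear path 2×[1.4375+2×2.625] = 2×6.6875 in, A_gv = 4.1797, A_nv = 2×(6.6875 − 2.5×0.875)×0.3125 = 2.8125 in²; tension across gage: (2.5625 − 1×0.875)×0.3125 = 0.52734 in². R_n = min(0.6×70×2.8125, 0.6×50×4.1797) + 1.0×70×0.52734 = min(118.13, 125.39) + 36.914 = 155.04 kips. φR_n = 0.75 × 155.04 = 116.3 kips.
Governing: min(270.4, 158.7, 71.8, 116.3) = 71.8 kips → net-section rupture.

71.8 kips (net-section rupture governs)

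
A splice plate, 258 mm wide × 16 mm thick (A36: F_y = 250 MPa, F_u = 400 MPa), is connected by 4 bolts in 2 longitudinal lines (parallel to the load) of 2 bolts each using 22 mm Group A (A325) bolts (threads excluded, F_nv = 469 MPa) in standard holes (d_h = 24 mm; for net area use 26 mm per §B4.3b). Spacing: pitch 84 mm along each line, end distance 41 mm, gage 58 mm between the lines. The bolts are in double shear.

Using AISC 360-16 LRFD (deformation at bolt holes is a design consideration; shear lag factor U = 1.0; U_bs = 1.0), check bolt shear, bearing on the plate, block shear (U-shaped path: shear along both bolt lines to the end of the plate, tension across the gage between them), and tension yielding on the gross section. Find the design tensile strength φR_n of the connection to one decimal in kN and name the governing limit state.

603.6 kN (block shear governs)

Bolt shear: A_b = π(22)²/4 = 380.13 mm². φR_n = 0.75 × 469 × 380.13 × 4 × 2 = 1069.7 kN.
Bearing (16 mm plate, F_u = 400 MPa): end bolts L_c = 41 − 24/2 = 29, R_n = min(1.2×29×16×400, 2.4×22×16×400) = 222.72 kN/bolt; interior L_c = 84 − 24 = 60, R_n = 337.92 kN/bolt. φR_n = 0.75 × (2×222.72 + 2×337.92) = 841.0 kN.
Block shear: shear path 2×[41+1×84] = 2×125 mm, A_gv = 4000, A_nv = 2×(125 − 1.5×26)×16 = 2752 mm²; tension across gage: (58 − 1×26)×16 = 512 mm². R_n = min(0.6×400×2752, 0.6×250×4000) + 1.0×400×512 = min(660.48, 600) + 204.8 = 804.8 kN. φR_n = 0.75 × 804.8 = 603.6 kN.
Tension yield (gross): A_g = 258×16 = 4128 mm². φR_n = 0.90 × 250 × 4128 = 928.8 kN.
Governing: min(1069.7, 841.0, 603.6, 928.8) = 603.6 kN → block shear.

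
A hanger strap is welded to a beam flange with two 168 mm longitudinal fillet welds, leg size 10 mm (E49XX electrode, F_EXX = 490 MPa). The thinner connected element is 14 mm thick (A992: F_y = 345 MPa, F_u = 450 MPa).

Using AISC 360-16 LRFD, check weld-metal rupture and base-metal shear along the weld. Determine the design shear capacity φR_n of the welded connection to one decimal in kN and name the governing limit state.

Weld metal: throat = 0.707×10 = 7.07 mm, L = 2×168 = 336 mm. φR_n = 0.75 × 0.6 × 490 × 7.07 × 336 = 523.8 kN.
Base metal shear (14 mm plate): yield φR_n = 1.0×0.6×345×14×336 = 973.7 kN; rupture φR_n = 0.75×0.6×450×14×336 = 952.6 kN; take 952.6 kN (rupture).
Governing: min(523.8, 952.6) = 523.8 kN → weld metal.

523.8 kN (weld metal governs)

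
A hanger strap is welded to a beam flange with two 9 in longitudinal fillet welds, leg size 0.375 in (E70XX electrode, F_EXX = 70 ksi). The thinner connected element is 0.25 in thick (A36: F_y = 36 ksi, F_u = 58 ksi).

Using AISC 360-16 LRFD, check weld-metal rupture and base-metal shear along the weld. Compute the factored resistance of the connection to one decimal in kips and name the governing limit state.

97.2 kips (base-metal shear governs)

Weld metal: throat = 0.707×0.375 = 0.26513 in, L = 2×9 = 18 in. φR_n = 0.75 × 0.6 × 70 × 0.26513 × 18 = 150.3 kips.
Base metal shear (0.25 in plate): yield φR_n = 1.0×0.6×36×0.25×18 = 97.2 kips; rupture φR_n = 0.75×0.6×58×0.25×18 = 117.5 kips; take 97.2 kips (yield).
Governing: min(150.3, 97.2) = 97.2 kips → base-metal shear.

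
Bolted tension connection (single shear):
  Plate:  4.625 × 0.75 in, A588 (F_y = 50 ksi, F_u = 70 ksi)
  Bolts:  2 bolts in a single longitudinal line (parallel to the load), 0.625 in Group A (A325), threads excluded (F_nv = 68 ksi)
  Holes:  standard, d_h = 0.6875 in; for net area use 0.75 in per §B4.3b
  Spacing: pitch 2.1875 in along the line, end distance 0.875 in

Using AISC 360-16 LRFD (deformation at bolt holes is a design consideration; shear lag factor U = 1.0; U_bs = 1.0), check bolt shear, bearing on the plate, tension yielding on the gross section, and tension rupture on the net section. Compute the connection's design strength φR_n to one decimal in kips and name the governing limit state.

31.3 kips (bolt shear governs)

Bolt shear: A_b = π(0.625)²/4 = 0.3068 in². φR_n = 0.75 × 68 × 0.3068 × 2 × 1 = 31.3 kips.
Bearing (0.75 in plate, F_u = 70 ksi): end bolts L_c = 0.875 − 0.6875/2 = 0.53125, R_n = min(1.2×0.53125×0.75×70, 2.4×0.625×0.75×70) = 33.469 kips/bolt; interior L_c = 2.1875 − 0.6875 = 1.5, R_n = 78.75 kips/bolt. φR_n = 0.75 × (1×33.469 + 1×78.75) = 84.2 kips.
Tension yield (gross): A_g = 4.625×0.75 = 3.4688 in². φR_n = 0.90 × 50 × 3.4688 = 156.1 kips.
Tension rupture (net): A_n = (4.625 − 1×0.75)×0.75 = 2.9063 in² (U = 1.0, A_e = A_n). φR_n = 0.75 × 70 × 2.9063 = 152.6 kips.
Governing: min(31.3, 84.2, 156.1, 152.6) = 31.3 kips → bolt shear.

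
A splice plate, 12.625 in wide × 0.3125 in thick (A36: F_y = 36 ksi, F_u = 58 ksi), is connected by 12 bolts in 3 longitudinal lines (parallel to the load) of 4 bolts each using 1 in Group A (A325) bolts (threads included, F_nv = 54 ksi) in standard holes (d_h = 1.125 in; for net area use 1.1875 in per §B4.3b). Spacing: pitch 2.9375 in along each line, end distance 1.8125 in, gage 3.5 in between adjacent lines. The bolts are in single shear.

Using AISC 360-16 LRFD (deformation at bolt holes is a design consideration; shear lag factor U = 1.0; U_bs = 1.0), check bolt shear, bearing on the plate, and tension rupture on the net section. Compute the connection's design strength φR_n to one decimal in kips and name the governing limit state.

Bolt shear: A_b = π(1)²/4 = 0.7854 in². φR_n = 0.75 × 54 × 0.7854 × 12 × 1 = 381.7 kips.
Bearing (0.3125 in plate, F_u = 58 ksi): end bolts L_c = 1.8125 − 1.125/2 = 1.25, R_n = min(1.2×1.25×0.3125×58, 2.4×1×0.3125×58) = 27.188 kips/bolt; interior L_c = 2.9375 − 1.125 = 1.8125, R_n = 39.422 kips/bolt. φR_n = 0.75 × (3×27.188 + 9×39.422) = 327.3 kips.
Tension rupture (net): A_n = (12.625 − 3×1.1875)×0.3125 = 2.832 in² (U = 1.0, A_e = A_n). φR_n = 0.75 × 58 × 2.832 = 123.2 kips.
Governing: min(381.7, 327.3, 123.2) = 123.2 kips → net-section rupture.

123.2 kips (net-section rupture governs)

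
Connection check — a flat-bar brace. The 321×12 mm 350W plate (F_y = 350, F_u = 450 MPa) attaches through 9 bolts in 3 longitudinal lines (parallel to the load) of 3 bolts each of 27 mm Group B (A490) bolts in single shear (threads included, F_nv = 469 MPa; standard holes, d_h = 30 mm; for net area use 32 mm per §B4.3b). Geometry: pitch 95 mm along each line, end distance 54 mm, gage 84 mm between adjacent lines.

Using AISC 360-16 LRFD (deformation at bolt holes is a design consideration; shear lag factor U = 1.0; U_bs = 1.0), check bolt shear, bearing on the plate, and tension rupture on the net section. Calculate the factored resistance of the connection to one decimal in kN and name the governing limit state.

911.3 kN (net-section rupture governs)

Bolt shear: A_b = π(27)²/4 = 572.56 mm². φR_n = 0.75 × 469 × 572.56 × 9 × 1 = 1812.6 kN.
Bearing (12 mm plate, F_u = 450 MPa): end bolts L_c = 54 − 30/2 = 39, R_n = min(1.2×39×12×450, 2.4×27×12×450) = 252.72 kN/bolt; interior L_c = 95 − 30 = 65, R_n = 349.92 kN/bolt. φR_n = 0.75 × (3×252.72 + 6×349.92) = 2143.3 kN.
Tension rupture (net): A_n = (321 − 3×32)×12 = 2700 mm² (U = 1.0, A_e = A_n). φR_n = 0.75 × 450 × 2700 = 911.3 kN.
Governing: min(1812.6, 2143.3, 911.3) = 911.3 kN → net-section rupture.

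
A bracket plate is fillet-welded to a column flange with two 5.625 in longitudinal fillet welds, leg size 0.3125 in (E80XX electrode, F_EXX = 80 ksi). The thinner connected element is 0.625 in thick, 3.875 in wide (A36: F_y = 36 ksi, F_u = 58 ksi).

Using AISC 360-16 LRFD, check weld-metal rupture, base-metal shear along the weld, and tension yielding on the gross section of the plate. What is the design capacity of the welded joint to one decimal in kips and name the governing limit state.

Weld metal: throat = 0.707×0.3125 = 0.22094 in, L = 2×5.625 = 11.25 in. φR_n = 0.75 × 0.6 × 80 × 0.22094 × 11.25 = 89.5 kips.
Base metal shear (0.625 in plate): yield φR_n = 1.0×0.6×36×0.625×11.25 = 151.9 kips; rupture φR_n = 0.75×0.6×58×0.625×11.25 = 183.5 kips; take 151.9 kips (yield).
Tension yield (gross): A_g = 3.875×0.625 = 2.4219 in². φR_n = 0.90 × 36 × 2.4219 = 78.5 kips.
Governing: min(89.5, 151.9, 78.5) = 78.5 kips → gross-section yield.

78.5 kips (gross-section yield governs)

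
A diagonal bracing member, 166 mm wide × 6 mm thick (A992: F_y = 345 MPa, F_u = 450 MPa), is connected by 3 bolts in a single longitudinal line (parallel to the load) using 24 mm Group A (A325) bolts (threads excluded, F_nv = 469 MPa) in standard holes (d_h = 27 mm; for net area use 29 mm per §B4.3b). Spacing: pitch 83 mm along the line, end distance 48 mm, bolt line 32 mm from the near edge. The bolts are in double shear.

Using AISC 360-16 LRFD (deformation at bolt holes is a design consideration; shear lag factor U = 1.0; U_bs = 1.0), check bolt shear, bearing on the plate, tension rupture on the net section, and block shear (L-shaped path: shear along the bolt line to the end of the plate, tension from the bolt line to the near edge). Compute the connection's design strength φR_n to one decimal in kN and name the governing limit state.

Bolt shear: A_b = π(24)²/4 = 452.39 mm². φR_n = 0.75 × 469 × 452.39 × 3 × 2 = 954.8 kN.
Bearing (6 mm plate, F_u = 450 MPa): end bolts L_c = 48 − 27/2 = 34.5, R_n = min(1.2×34.5×6×450, 2.4×24×6×450) = 111.78 kN/bolt; interior L_c = 83 − 27 = 56, R_n = 155.52 kN/bolt. φR_n = 0.75 × (1×111.78 + 2×155.52) = 317.1 kN.
Tension rupture (net): A_n = (166 − 1×29)×6 = 822 mm² (U = 1.0, A_e = A_n). φR_n = 0.75 × 450 × 822 = 277.4 kN.
Block shear: shear path 1×[48+2×83] = 1×214 mm, A_gv = 1284, A_nv = 1×(214 − 2.5×29)×6 = 849 mm²; tension to near edge: (32 − 0.5×29)×6 = 105 mm². R_n = min(0.6×450×849, 0.6×345×1284) + 1.0×450×105 = min(229.23, 265.79) + 47.25 = 276.48 kN. φR_n = 0.75 × 276.48 = 207.4 kN.
Governing: min(954.8, 317.1, 277.4, 207.4) = 207.4 kN → block shear.

207.4 kN (block shear governs)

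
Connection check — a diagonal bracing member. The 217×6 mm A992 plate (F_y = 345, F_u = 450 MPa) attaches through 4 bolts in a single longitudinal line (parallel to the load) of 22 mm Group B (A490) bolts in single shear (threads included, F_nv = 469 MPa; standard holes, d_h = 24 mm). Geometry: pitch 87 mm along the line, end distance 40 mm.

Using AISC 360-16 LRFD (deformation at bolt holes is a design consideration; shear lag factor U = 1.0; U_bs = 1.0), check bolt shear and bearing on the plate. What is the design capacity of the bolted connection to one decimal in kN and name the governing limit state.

Bolt shear: A_b = π(22)²/4 = 380.13 mm². φR_n = 0.75 × 469 × 380.13 × 4 × 1 = 534.8 kN.
Bearing (6 mm plate, F_u = 450 MPa): end bolts L_c = 40 − 24/2 = 28, R_n = min(1.2×28×6×450, 2.4×22×6×450) = 90.72 kN/bolt; interior L_c = 87 − 24 = 63, R_n = 142.56 kN/bolt. φR_n = 0.75 × (1×90.72 + 3×142.56) = 388.8 kN.
Governing: min(534.8, 388.8) = 388.8 kN → bearing.

388.8 kN (bearing governs)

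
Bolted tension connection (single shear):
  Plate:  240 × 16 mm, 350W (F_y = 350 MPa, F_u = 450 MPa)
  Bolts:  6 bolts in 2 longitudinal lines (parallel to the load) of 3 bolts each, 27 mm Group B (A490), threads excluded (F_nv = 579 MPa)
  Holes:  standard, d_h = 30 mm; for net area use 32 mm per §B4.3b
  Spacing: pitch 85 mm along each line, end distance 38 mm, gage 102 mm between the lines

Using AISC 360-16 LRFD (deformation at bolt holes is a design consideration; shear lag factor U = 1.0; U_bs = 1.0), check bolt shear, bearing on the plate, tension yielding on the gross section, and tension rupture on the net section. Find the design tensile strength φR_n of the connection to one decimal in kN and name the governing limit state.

950.4 kN (net-section rupture governs)

Bolt shear: A_b = π(27)²/4 = 572.56 mm². φR_n = 0.75 × 579 × 572.56 × 6 × 1 = 1491.8 kN.
Bearing (16 mm plate, F_u = 450 MPa): end bolts L_c = 38 − 30/2 = 23, R_n = min(1.2×23×16×450, 2.4×27×16×450) = 198.72 kN/bolt; interior L_c = 85 − 30 = 55, R_n = 466.56 kN/bolt. φR_n = 0.75 × (2×198.72 + 4×466.56) = 1697.8 kN.
Tension yield (gross): A_g = 240×16 = 3840 mm². φR_n = 0.90 × 350 × 3840 = 1209.6 kN.
Tension rupture (net): A_n = (240 − 2×32)×16 = 2816 mm² (U = 1.0, A_e = A_n). φR_n = 0.75 × 450 × 2816 = 950.4 kN.
Governing: min(1491.8, 1697.8, 1209.6, 950.4) = 950.4 kN → net-section rupture.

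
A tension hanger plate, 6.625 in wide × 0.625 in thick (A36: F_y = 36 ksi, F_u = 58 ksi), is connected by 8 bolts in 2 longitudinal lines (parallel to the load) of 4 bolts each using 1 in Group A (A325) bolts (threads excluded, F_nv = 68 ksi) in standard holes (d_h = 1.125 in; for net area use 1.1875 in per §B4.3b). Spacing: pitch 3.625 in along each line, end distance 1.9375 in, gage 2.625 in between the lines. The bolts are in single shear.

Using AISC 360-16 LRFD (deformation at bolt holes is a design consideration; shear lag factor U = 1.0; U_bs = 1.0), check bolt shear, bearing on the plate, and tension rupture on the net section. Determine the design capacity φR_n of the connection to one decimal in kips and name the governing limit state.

115.5 kips (net-section rupture governs)

Bolt shear: A_b = π(1)²/4 = 0.7854 in². φR_n = 0.75 × 68 × 0.7854 × 8 × 1 = 320.4 kips.
Bearing (0.625 in plate, F_u = 58 ksi): end bolts L_c = 1.9375 − 1.125/2 = 1.375, R_n = min(1.2×1.375×0.625×58, 2.4×1×0.625×58) = 59.813 kips/bolt; interior L_c = 3.625 − 1.125 = 2.5, R_n = 87 kips/bolt. φR_n = 0.75 × (2×59.813 + 6×87) = 481.2 kips.
Tension rupture (net): A_n = (6.625 − 2×1.1875)×0.625 = 2.6563 in² (U = 1.0, A_e = A_n). φR_n = 0.75 × 58 × 2.6563 = 115.5 kips.
Governing: min(320.4, 481.2, 115.5) = 115.5 kips → net-section rupture.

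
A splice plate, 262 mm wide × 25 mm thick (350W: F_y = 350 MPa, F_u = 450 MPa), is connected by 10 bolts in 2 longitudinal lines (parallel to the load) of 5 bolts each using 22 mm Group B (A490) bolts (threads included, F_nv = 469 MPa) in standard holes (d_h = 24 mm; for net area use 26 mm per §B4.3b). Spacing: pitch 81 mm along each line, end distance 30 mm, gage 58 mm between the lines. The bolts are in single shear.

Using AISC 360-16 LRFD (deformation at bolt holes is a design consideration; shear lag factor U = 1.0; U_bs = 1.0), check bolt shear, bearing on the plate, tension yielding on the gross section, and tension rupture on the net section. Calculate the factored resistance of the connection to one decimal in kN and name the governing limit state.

1337.1 kN (bolt shear governs)

Bolt shear: A_b = π(22)²/4 = 380.13 mm². φR_n = 0.75 × 469 × 380.13 × 10 × 1 = 1337.1 kN.
Bearing (25 mm plate, F_u = 450 MPa): end bolts L_c = 30 − 24/2 = 18, R_n = min(1.2×18×25×450, 2.4×22×25×450) = 243 kN/bolt; interior L_c = 81 − 24 = 57, R_n = 594 kN/bolt. φR_n = 0.75 × (2×243 + 8×594) = 3928.5 kN.
Tension yield (gross): A_g = 262×25 = 6550 mm². φR_n = 0.90 × 350 × 6550 = 2063.3 kN.
Tension rupture (net): A_n = (262 − 2×26)×25 = 5250 mm² (U = 1.0, A_e = A_n). φR_n = 0.75 × 450 × 5250 = 1771.9 kN.
Governing: min(1337.1, 3928.5, 2063.3, 1771.9) = 1337.1 kN → bolt shear.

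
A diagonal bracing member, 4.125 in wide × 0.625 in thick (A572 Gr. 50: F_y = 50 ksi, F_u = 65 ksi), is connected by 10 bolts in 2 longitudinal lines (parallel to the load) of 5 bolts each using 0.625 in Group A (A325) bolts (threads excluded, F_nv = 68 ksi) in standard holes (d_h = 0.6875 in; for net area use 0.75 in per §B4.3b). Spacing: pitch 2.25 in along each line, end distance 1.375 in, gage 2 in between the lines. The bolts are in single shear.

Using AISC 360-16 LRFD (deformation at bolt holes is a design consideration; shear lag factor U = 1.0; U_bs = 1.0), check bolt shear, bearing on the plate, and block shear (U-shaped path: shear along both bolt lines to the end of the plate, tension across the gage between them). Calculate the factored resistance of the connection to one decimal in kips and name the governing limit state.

Bolt shear: A_b = π(0.625)²/4 = 0.3068 in². φR_n = 0.75 × 68 × 0.3068 × 10 × 1 = 156.5 kips.
Bearing (0.625 in plate, F_u = 65 ksi): end bolts L_c = 1.375 − 0.6875/2 = 1.03125, R_n = min(1.2×1.03125×0.625×65, 2.4×0.625×0.625×65) = 50.273 kips/bolt; interior L_c = 2.25 − 0.6875 = 1.5625, R_n = 60.938 kips/bolt. φR_n = 0.75 × (2×50.273 + 8×60.938) = 441.0 kips.
Block shear: shear path 2×[1.375+4×2.25] = 2×10.375 in, A_gv = 12.969, A_nv = 2×(10.375 − 4.5×0.75)×0.625 = 8.75 in²; tension across gage: (2 − 1×0.75)×0.625 = 0.78125 in². R_n = min(0.6×65×8.75, 0.6×50×12.969) + 1.0×65×0.78125 = min(341.25, 389.07) + 50.781 = 392.03 kips. φR_n = 0.75 × 392.03 = 294.0 kips.
Governing: min(156.5, 441.0, 294.0) = 156.5 kips → bolt shear.

156.5 kips (bolt shear governs)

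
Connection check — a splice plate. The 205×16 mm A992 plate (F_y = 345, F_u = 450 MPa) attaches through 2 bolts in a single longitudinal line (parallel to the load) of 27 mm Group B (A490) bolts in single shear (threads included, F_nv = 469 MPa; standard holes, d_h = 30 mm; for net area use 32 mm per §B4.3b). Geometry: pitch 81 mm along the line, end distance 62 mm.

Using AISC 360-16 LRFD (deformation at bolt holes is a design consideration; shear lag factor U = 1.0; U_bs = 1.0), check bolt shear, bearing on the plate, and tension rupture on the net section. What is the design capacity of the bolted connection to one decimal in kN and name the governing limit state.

Bolt shear: A_b = π(27)²/4 = 572.56 mm². φR_n = 0.75 × 469 × 572.56 × 2 × 1 = 402.8 kN.
Bearing (16 mm plate, F_u = 450 MPa): end bolts L_c = 62 − 30/2 = 47, R_n = min(1.2×47×16×450, 2.4×27×16×450) = 406.08 kN/bolt; interior L_c = 81 − 30 = 51, R_n = 440.64 kN/bolt. φR_n = 0.75 × (1×406.08 + 1×440.64) = 635.0 kN.
Tension rupture (net): A_n = (205 − 1×32)×16 = 2768 mm² (U = 1.0, A_e = A_n). φR_n = 0.75 × 450 × 2768 = 934.2 kN.
Governing: min(402.8, 635.0, 934.2) = 402.8 kN → bolt shear.

402.8 kN (bolt shear governs)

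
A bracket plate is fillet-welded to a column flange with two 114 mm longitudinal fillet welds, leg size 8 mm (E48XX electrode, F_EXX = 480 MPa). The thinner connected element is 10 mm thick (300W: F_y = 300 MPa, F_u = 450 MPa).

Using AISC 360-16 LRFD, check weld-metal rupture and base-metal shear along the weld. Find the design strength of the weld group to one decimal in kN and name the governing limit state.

Weld metal: throat = 0.707×8 = 5.656 mm, L = 2×114 = 228 mm. φR_n = 0.75 × 0.6 × 480 × 5.656 × 228 = 278.5 kN.
Base metal shear (10 mm plate): yield φR_n = 1.0×0.6×300×10×228 = 410.4 kN; rupture φR_n = 0.75×0.6×450×10×228 = 461.7 kN; take 410.4 kN (yield).
Governing: min(278.5, 410.4) = 278.5 kN → weld metal.

278.5 kN (weld metal governs)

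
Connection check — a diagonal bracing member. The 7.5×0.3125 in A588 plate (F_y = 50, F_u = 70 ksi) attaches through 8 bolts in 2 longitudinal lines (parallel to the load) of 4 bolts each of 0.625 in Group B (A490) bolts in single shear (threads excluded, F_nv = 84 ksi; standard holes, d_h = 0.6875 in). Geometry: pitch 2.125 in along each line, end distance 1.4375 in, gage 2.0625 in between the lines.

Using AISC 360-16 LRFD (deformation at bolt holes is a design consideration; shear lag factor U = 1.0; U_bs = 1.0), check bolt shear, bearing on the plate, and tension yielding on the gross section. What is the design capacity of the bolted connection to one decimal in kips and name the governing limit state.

105.5 kips (gross-section yield governs)

Bolt shear: A_b = π(0.625)²/4 = 0.3068 in². φR_n = 0.75 × 84 × 0.3068 × 8 × 1 = 154.6 kips.
Bearing (0.3125 in plate, F_u = 70 ksi): end bolts L_c = 1.4375 − 0.6875/2 = 1.09375, R_n = min(1.2×1.09375×0.3125×70, 2.4×0.625×0.3125×70) = 28.711 kips/bolt; interior L_c = 2.125 − 0.6875 = 1.4375, R_n = 32.813 kips/bolt. φR_n = 0.75 × (2×28.711 + 6×32.813) = 190.7 kips.
Tension yield (gross): A_g = 7.5×0.3125 = 2.3438 in². φR_n = 0.90 × 50 × 2.3438 = 105.5 kips.
Governing: min(154.6, 190.7, 105.5) = 105.5 kips → gross-section yield.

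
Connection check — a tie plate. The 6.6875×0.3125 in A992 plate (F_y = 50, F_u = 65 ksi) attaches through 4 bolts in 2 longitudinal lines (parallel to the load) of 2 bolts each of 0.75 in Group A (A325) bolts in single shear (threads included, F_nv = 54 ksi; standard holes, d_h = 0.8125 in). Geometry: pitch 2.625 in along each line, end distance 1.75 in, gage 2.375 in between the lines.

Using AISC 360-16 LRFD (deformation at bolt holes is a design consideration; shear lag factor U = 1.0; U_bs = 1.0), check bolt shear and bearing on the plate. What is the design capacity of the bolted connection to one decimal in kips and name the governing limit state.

Bolt shear: A_b = π(0.75)²/4 = 0.44179 in². φR_n = 0.75 × 54 × 0.44179 × 4 × 1 = 71.6 kips.
Bearing (0.3125 in plate, F_u = 65 ksi): end bolts L_c = 1.75 − 0.8125/2 = 1.34375, R_n = min(1.2×1.34375×0.3125×65, 2.4×0.75×0.3125×65) = 32.754 kips/bolt; interior L_c = 2.625 − 0.8125 = 1.8125, R_n = 36.563 kips/bolt. φR_n = 0.75 × (2×32.754 + 2×36.563) = 104.0 kips.
Governing: min(71.6, 104.0) = 71.6 kips → bolt shear.

71.6 kips (bolt shear governs)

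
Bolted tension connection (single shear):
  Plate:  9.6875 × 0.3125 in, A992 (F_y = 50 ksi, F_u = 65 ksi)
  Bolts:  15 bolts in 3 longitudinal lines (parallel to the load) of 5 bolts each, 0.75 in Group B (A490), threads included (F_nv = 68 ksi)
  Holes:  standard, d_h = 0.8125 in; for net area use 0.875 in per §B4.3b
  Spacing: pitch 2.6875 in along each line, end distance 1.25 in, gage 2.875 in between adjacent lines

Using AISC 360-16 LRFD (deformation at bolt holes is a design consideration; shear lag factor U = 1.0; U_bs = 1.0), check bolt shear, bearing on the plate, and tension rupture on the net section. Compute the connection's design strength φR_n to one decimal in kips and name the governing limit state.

107.6 kips (net-section rupture governs)

Bolt shear: A_b = π(0.75)²/4 = 0.44179 in². φR_n = 0.75 × 68 × 0.44179 × 15 × 1 = 338.0 kips.
Bearing (0.3125 in plate, F_u = 65 ksi): end bolts L_c = 1.25 − 0.8125/2 = 0.84375, R_n = min(1.2×0.84375×0.3125×65, 2.4×0.75×0.3125×65) = 20.566 kips/bolt; interior L_c = 2.6875 − 0.8125 = 1.875, R_n = 36.563 kips/bolt. φR_n = 0.75 × (3×20.566 + 12×36.563) = 375.3 kips.
Tension rupture (net): A_n = (9.6875 − 3×0.875)×0.3125 = 2.207 in² (U = 1.0, A_e = A_n). φR_n = 0.75 × 65 × 2.207 = 107.6 kips.
Governing: min(338.0, 375.3, 107.6) = 107.6 kips → net-section rupture.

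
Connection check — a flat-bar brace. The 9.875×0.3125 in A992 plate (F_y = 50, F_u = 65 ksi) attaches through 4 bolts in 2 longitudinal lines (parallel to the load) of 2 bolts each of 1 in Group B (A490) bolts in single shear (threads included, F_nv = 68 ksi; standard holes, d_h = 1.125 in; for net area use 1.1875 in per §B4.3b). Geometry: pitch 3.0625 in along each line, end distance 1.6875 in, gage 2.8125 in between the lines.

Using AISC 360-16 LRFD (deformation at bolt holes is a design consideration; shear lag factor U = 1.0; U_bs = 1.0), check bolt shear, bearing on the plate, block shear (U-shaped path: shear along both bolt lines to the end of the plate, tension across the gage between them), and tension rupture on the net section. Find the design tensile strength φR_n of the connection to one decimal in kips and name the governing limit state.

Bolt shear: A_b = π(1)²/4 = 0.7854 in². φR_n = 0.75 × 68 × 0.7854 × 4 × 1 = 160.2 kips.
Bearing (0.3125 in plate, F_u = 65 ksi): end bolts L_c = 1.6875 − 1.125/2 = 1.125, R_n = min(1.2×1.125×0.3125×65, 2.4×1×0.3125×65) = 27.422 kips/bolt; interior L_c = 3.0625 − 1.125 = 1.9375, R_n = 47.227 kips/bolt. φR_n = 0.75 × (2×27.422 + 2×47.227) = 112.0 kips.
Block shear: shear path 2×[1.6875+1×3.0625] = 2×4.75 in, A_gv = 2.9688, A_nv = 2×(4.75 − 1.5×1.1875)×0.3125 = 1.8555 in²; tension across gage: (2.8125 − 1×1.1875)×0.3125 = 0.50781 in². R_n = min(0.6×65×1.8555, 0.6×50×2.9688) + 1.0×65×0.50781 = min(72.365, 89.064) + 33.008 = 105.37 kips. φR_n = 0.75 × 105.37 = 79.0 kips.
Tension rupture (net): A_n = (9.875 − 2×1.1875)×0.3125 = 2.3438 in² (U = 1.0, A_e = A_n). φR_n = 0.75 × 65 × 2.3438 = 114.3 kips.
Governing: min(160.2, 112.0, 79.0, 114.3) = 79.0 kips → block shear.

79.0 kips (block shear governs)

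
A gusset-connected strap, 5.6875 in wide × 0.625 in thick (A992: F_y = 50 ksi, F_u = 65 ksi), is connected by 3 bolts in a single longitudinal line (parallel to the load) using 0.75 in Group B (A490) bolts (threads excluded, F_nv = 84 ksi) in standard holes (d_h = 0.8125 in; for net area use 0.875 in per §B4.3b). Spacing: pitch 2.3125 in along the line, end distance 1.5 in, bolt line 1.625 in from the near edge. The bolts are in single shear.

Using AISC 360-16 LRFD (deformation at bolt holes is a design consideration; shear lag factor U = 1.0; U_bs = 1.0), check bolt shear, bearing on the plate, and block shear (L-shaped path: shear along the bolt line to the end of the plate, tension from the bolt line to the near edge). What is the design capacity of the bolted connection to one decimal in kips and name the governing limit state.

Bolt shear: A_b = π(0.75)²/4 = 0.44179 in². φR_n = 0.75 × 84 × 0.44179 × 3 × 1 = 83.5 kips.
Bearing (0.625 in plate, F_u = 65 ksi): end bolts L_c = 1.5 − 0.8125/2 = 1.09375, R_n = min(1.2×1.09375×0.625×65, 2.4×0.75×0.625×65) = 53.32 kips/bolt; interior L_c = 2.3125 − 0.8125 = 1.5, R_n = 73.125 kips/bolt. φR_n = 0.75 × (1×53.32 + 2×73.125) = 149.7 kips.
Block shear: shear path 1×[1.5+2×2.3125] = 1×6.125 in, A_gv = 3.8281, A_nv = 1×(6.125 − 2.5×0.875)×0.625 = 2.4609 in²; tension to near edge: (1.625 − 0.5×0.875)×0.625 = 0.74219 in². R_n = min(0.6×65×2.4609, 0.6×50×3.8281) + 1.0×65×0.74219 = min(95.975, 114.84) + 48.242 = 144.22 kips. φR_n = 0.75 × 144.22 = 108.2 kips.
Governing: min(83.5, 149.7, 108.2) = 83.5 kips → bolt shear.

83.5 kips (bolt shear governs)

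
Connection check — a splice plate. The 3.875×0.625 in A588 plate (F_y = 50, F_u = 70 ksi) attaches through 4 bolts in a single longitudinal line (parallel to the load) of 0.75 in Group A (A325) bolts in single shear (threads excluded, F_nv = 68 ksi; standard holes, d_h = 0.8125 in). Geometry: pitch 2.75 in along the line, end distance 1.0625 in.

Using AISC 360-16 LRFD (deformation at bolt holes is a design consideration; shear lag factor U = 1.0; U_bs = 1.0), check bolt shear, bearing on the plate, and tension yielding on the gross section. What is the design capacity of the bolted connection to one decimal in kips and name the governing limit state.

Bolt shear: A_b = π(0.75)²/4 = 0.44179 in². φR_n = 0.75 × 68 × 0.44179 × 4 × 1 = 90.1 kips.
Bearing (0.625 in plate, F_u = 70 ksi): end bolts L_c = 1.0625 − 0.8125/2 = 0.65625, R_n = min(1.2×0.65625×0.625×70, 2.4×0.75×0.625×70) = 34.453 kips/bolt; interior L_c = 2.75 − 0.8125 = 1.9375, R_n = 78.75 kips/bolt. φR_n = 0.75 × (1×34.453 + 3×78.75) = 203.0 kips.
Tension yield (gross): A_g = 3.875×0.625 = 2.4219 in². φR_n = 0.90 × 50 × 2.4219 = 109.0 kips.
Governing: min(90.1, 203.0, 109.0) = 90.1 kips → bolt shear.

90.1 kips (bolt shear governs)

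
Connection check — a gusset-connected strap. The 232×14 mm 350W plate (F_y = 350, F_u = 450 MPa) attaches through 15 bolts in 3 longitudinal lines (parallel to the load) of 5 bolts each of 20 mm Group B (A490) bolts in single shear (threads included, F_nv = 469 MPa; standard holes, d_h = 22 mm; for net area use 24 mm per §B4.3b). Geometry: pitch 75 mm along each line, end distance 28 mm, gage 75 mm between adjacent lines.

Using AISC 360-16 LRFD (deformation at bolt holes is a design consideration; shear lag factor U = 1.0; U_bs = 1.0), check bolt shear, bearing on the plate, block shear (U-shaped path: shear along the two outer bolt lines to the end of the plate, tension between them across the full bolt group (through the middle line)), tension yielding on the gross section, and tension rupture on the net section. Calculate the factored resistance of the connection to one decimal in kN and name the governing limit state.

756.0 kN (net-section rupture governs)

Bolt shear: A_b = π(20)²/4 = 314.16 mm². φR_n = 0.75 × 469 × 314.16 × 15 × 1 = 1657.6 kN.
Bearing (14 mm plate, F_u = 450 MPa): end bolts L_c = 28 − 22/2 = 17, R_n = min(1.2×17×14×450, 2.4×20×14×450) = 128.52 kN/bolt; interior L_c = 75 − 22 = 53, R_n = 302.4 kN/bolt. φR_n = 0.75 × (3×128.52 + 12×302.4) = 3010.8 kN.
Block shear: shear path 2×[28+4×75] = 2×328 mm, A_gv = 9184, A_nv = 2×(328 − 4.5×24)×14 = 6160 mm²; tension across gage: (150 − 2×24)×14 = 1428 mm². R_n = min(0.6×450×6160, 0.6×350×9184) + 1.0×450×1428 = min(1663.2, 1928.6) + 642.6 = 2305.8 kN. φR_n = 0.75 × 2305.8 = 1729.4 kN.
Tension yield (gross): A_g = 232×14 = 3248 mm². φR_n = 0.90 × 350 × 3248 = 1023.1 kN.
Tension rupture (net): A_n = (232 − 3×24)×14 = 2240 mm² (U = 1.0, A_e = A_n). φR_n = 0.75 × 450 × 2240 = 756.0 kN.
Governing: min(1657.6, 3010.8, 1729.4, 1023.1, 756.0) = 756.0 kN → net-section rupture.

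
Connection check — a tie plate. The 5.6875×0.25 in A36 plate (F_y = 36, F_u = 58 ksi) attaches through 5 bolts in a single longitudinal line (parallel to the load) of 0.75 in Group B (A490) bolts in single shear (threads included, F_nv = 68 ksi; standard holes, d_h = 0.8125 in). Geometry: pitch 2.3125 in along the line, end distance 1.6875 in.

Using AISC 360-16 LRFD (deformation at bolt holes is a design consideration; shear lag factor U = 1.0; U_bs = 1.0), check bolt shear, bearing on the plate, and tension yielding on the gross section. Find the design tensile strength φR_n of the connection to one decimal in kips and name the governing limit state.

Bolt shear: A_b = π(0.75)²/4 = 0.44179 in². φR_n = 0.75 × 68 × 0.44179 × 5 × 1 = 112.7 kips.
Bearing (0.25 in plate, F_u = 58 ksi): end bolts L_c = 1.6875 − 0.8125/2 = 1.28125, R_n = min(1.2×1.28125×0.25×58, 2.4×0.75×0.25×58) = 22.294 kips/bolt; interior L_c = 2.3125 − 0.8125 = 1.5, R_n = 26.1 kips/bolt. φR_n = 0.75 × (1×22.294 + 4×26.1) = 95.0 kips.
Tension yield (gross): A_g = 5.6875×0.25 = 1.4219 in². φR_n = 0.90 × 36 × 1.4219 = 46.1 kips.
Governing: min(112.7, 95.0, 46.1) = 46.1 kips → gross-section yield.

46.1 kips (gross-section yield governs)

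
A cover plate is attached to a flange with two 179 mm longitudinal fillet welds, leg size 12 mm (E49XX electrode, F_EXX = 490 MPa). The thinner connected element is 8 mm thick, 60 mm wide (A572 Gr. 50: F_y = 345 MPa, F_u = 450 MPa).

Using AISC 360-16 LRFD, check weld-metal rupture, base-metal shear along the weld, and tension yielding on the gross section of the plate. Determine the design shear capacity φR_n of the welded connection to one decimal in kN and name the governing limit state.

149.0 kN (gross-section yield governs)

Weld metal: throat = 0.707×12 = 8.484 mm, L = 2×179 = 358 mm. φR_n = 0.75 × 0.6 × 490 × 8.484 × 358 = 669.7 kN.
Base metal shear (8 mm plate): yield φR_n = 1.0×0.6×345×8×358 = 592.8 kN; rupture φR_n = 0.75×0.6×450×8×358 = 580.0 kN; take 580.0 kN (rupture).
Tension yield (gross): A_g = 60×8 = 480 mm². φR_n = 0.90 × 345 × 480 = 149.0 kN.
Governing: min(669.7, 580.0, 149.0) = 149.0 kN → gross-section yield.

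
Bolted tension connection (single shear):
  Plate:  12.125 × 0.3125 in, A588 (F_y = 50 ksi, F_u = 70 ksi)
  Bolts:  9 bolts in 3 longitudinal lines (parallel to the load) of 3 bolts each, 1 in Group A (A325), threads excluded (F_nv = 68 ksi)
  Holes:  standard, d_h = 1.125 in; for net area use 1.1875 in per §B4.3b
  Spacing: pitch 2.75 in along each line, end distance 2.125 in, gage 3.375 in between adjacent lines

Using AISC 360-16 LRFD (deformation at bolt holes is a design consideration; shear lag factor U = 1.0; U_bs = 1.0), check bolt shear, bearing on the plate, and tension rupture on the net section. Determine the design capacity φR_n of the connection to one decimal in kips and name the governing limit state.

140.5 kips (net-section rupture governs)

Bolt shear: A_b = π(1)²/4 = 0.7854 in². φR_n = 0.75 × 68 × 0.7854 × 9 × 1 = 360.5 kips.
Bearing (0.3125 in plate, F_u = 70 ksi): end bolts L_c = 2.125 − 1.125/2 = 1.5625, R_n = min(1.2×1.5625×0.3125×70, 2.4×1×0.3125×70) = 41.016 kips/bolt; interior L_c = 2.75 − 1.125 = 1.625, R_n = 42.656 kips/bolt. φR_n = 0.75 × (3×41.016 + 6×42.656) = 284.2 kips.
Tension rupture (net): A_n = (12.125 − 3×1.1875)×0.3125 = 2.6758 in² (U = 1.0, A_e = A_n). φR_n = 0.75 × 70 × 2.6758 = 140.5 kips.
Governing: min(360.5, 284.2, 140.5) = 140.5 kips → net-section rupture.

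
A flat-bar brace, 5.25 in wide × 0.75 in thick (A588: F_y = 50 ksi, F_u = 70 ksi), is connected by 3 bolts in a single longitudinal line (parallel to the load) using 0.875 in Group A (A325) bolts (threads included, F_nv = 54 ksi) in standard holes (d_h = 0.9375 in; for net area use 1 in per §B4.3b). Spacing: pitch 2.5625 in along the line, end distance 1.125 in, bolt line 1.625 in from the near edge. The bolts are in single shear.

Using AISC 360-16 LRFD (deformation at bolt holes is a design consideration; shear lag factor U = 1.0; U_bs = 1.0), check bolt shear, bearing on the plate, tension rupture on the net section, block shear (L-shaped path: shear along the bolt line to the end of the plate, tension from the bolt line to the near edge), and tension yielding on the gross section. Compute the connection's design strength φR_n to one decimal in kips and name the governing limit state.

Bolt shear: A_b = π(0.875)²/4 = 0.60132 in². φR_n = 0.75 × 54 × 0.60132 × 3 × 1 = 73.1 kips.
Bearing (0.75 in plate, F_u = 70 ksi): end bolts L_c = 1.125 − 0.9375/2 = 0.65625, R_n = min(1.2×0.65625×0.75×70, 2.4×0.875×0.75×70) = 41.344 kips/bolt; interior L_c = 2.5625 − 0.9375 = 1.625, R_n = 102.38 kips/bolt. φR_n = 0.75 × (1×41.344 + 2×102.38) = 184.6 kips.
Tension rupture (net): A_n = (5.25 − 1×1)×0.75 = 3.1875 in² (U = 1.0, A_e = A_n). φR_n = 0.75 × 70 × 3.1875 = 167.3 kips.
Block shear: shear path 1×[1.125+2×2.5625] = 1×6.25 in, A_gv = 4.6875, A_nv = 1×(6.25 − 2.5×1)×0.75 = 2.8125 in²; tension to near edge: (1.625 − 0.5×1)×0.75 = 0.84375 in². R_n = min(0.6×70×2.8125, 0.6×50×4.6875) + 1.0×70×0.84375 = min(118.13, 140.63) + 59.063 = 177.19 kips. φR_n = 0.75 × 177.19 = 132.9 kips.
Tension yield (gross): A_g = 5.25×0.75 = 3.9375 in². φR_n = 0.90 × 50 × 3.9375 = 177.2 kips.
Governing: min(73.1, 184.6, 167.3, 132.9, 177.2) = 73.1 kips → bolt shear.

73.1 kips (bolt shear governs)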